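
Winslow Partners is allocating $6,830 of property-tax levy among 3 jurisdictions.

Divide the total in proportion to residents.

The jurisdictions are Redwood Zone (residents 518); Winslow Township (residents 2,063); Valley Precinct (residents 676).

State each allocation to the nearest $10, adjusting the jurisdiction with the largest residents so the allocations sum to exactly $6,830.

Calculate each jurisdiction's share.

Redwood Zone: $1,090 · Winslow Township: $4,320 · Valley Precinct: $1,420

Combined residents = 3,257.
Proportional shares: Redwood Zone 518/3,257 × $6,830 = 1,086.26; Winslow Township 2,063/3,257 × $6,830 = 4,326.16; Valley Precinct 676/3,257 × $6,830 = 1,417.59.
Rounded to nearest $10: Redwood Zone $1,090; Winslow Township $4,330; Valley Precinct $1,420. Sum = $6,840.
Difference $6,830 − $6,840 = −$10 applied to largest residents (Winslow Township): Winslow Township becomes $4,320.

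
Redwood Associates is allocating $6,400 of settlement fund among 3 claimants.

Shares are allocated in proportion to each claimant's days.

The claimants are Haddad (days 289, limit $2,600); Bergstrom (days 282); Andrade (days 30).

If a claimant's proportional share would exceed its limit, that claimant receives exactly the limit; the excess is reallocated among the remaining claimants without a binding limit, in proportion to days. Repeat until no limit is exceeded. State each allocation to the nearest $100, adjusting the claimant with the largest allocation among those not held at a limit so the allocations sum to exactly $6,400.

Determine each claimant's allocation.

Total days = 601.
Pro-rata shares before constraints: Haddad 3,077.54; Bergstrom 3,003.00; Andrade 319.47.
Cap binds for Haddad ($2,600); residual $3,800 reallocated over remaining days 312.
Shares after redistribution: Bergstrom 3,434.62 → $3,400; Andrade 365.38 → $400.

Haddad: $2,600 · Bergstrom: $3,400 · Andrade: $400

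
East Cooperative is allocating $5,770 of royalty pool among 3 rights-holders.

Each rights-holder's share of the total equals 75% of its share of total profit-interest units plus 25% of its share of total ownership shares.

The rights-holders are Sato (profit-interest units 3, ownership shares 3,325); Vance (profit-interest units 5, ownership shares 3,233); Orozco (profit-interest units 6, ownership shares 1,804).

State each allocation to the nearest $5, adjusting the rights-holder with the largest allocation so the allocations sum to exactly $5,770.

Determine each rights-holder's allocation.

Sato: $1,500; Vance: $2,105; Orozco: $2,165

Totals — profit-interest units 14, ownership shares 8,362.
Combined weights (75% profit-interest units + 25% ownership shares): Sato 0.2601; Vance 0.3645; Orozco 0.3754.
Unrounded shares: Sato 1,500.91; Vance 2,103.25; Orozco 2,165.84.
At nearest $5: Sato $1,500; Vance $2,105; Orozco $2,165. Sum = $5,770.
Rounded total matches; no reconciliation needed.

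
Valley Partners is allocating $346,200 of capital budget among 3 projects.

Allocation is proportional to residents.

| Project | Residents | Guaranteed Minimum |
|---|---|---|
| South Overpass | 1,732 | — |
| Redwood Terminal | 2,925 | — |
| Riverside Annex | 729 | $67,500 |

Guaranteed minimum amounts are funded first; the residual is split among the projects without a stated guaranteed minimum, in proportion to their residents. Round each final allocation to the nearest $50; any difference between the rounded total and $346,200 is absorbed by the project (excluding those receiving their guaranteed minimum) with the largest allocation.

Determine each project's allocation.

Guaranteed amounts: Riverside Annex $67,500. Balance $278,700.
Balance split over remaining residents 4,657: South Overpass 103,652.22 → $103,650; Redwood Terminal 175,047.78 → $175,050.

South Overpass: $103,650 | Redwood Terminal: $175,050 | Riverside Annex: $67,500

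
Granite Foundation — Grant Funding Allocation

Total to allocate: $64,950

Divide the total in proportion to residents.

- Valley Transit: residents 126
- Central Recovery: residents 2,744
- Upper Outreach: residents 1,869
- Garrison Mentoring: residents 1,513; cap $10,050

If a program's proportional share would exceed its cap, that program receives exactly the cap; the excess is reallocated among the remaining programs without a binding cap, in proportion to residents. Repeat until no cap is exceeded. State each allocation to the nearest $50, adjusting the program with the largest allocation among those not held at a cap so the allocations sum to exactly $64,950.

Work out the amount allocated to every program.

Residents total: 6,252.
Proportional shares (ignoring caps): Valley Transit 1,308.97; Central Recovery 28,506.53; Upper Outreach 19,416.43; Garrison Mentoring 15,718.07.
Held at cap: Garrison Mentoring ($10,050); balance $54,900 reallocated over remaining residents 4,739.
Shares after redistribution: Valley Transit 1,459.68 → $1,450; Central Recovery 31,788.48 → $31,800; Upper Outreach 21,651.85 → $21,650.

Valley Transit: $1,450; Central Recovery: $31,800; Upper Outreach: $21,650; Garrison Mentoring: $10,050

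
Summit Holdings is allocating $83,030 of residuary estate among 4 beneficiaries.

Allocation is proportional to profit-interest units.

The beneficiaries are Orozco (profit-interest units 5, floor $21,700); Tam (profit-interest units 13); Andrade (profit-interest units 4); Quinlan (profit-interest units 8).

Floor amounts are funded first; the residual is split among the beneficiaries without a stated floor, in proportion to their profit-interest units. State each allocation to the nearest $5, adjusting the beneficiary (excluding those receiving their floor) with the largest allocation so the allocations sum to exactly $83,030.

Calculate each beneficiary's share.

Guaranteed amounts: Orozco $21,700. Balance $61,330.
Balance split over remaining profit-interest units 25: Tam 31,891.60 → $31,890; Andrade 9,812.80 → $9,815; Quinlan 19,625.60 → $19,625.

Orozco: $21,700 · Tam: $31,890 · Andrade: $9,815 · Quinlan: $19,625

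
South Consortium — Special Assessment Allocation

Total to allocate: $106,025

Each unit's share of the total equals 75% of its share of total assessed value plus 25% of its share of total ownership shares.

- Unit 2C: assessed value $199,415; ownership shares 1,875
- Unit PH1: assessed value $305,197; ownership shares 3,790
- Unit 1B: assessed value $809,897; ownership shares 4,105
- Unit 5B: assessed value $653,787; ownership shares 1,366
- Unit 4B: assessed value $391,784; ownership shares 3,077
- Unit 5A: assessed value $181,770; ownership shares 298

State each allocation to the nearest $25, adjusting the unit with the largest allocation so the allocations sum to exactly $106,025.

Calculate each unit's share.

Assessed value total 2,541,850; ownership shares total 14,511.
Blended shares (75% assessed value + 25% ownership shares): Unit 2C 0.0911; Unit PH1 0.1553; Unit 1B 0.3097; Unit 5B 0.2164; Unit 4B 0.1686; Unit 5A 0.0588.
Raw shares: Unit 2C 9,663.39; Unit PH1 16,470.66; Unit 1B 32,834.99; Unit 5B 22,948.13; Unit 4B 17,877.04; Unit 5A 6,230.79.
At nearest $25: Unit 2C $9,675; Unit PH1 $16,475; Unit 1B $32,825; Unit 5B $22,950; Unit 4B $17,875; Unit 5A $6,225. Sum = $106,025.
Rounded total matches; no reconciliation needed.

Unit 2C: $9,675 · Unit PH1: $16,475 · Unit 1B: $32,825 · Unit 5B: $22,950 · Unit 4B: $17,875 · Unit 5A: $6,225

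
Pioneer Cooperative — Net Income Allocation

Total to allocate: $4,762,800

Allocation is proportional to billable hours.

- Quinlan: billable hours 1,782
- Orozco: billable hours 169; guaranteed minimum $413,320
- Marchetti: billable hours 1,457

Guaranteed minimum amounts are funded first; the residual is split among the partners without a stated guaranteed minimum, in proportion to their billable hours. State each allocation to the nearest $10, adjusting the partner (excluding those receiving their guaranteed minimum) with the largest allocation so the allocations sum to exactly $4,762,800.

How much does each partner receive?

Quinlan: $2,392,950 | Orozco: $413,320 | Marchetti: $1,956,530

Minimums first: Orozco $413,320. Residual $4,349,480.
Residual split over remaining billable hours 3,239: Quinlan 2,392,952.57 → $2,392,950; Marchetti 1,956,527.43 → $1,956,530.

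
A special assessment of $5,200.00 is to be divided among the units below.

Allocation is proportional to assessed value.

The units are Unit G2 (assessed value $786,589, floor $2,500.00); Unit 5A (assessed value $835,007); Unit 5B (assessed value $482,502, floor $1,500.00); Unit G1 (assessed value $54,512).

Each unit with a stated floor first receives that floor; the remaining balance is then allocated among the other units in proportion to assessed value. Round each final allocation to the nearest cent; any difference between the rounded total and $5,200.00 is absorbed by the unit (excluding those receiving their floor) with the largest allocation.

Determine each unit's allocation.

Guaranteed amounts: Unit G2 $2,500.00; Unit 5B $1,500.00. Remaining pool $1,200.00.
Remaining pool split over remaining assessed value 889,519: Unit 5A 1,126.4609 → $1,126.46; Unit G1 73.5391 → $73.54.

Unit G2: $2,500.00 · Unit 5A: $1,126.46 · Unit 5B: $1,500.00 · Unit G1: $73.54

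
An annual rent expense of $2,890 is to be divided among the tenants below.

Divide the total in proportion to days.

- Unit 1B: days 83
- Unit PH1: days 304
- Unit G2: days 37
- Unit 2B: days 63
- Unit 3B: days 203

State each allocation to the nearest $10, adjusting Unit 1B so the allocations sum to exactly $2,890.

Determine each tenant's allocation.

Combined days = 690.
Unrounded shares: Unit 1B 83/690 × $2,890 = 347.64; Unit PH1 304/690 × $2,890 = 1,273.28; Unit G2 37/690 × $2,890 = 154.97; Unit 2B 63/690 × $2,890 = 263.87; Unit 3B 203/690 × $2,890 = 850.25.
Rounded to nearest $10: Unit 1B $350; Unit PH1 $1,270; Unit G2 $150; Unit 2B $260; Unit 3B $850. Sum = $2,880.
Difference $2,890 − $2,880 = +$10 applied to Unit 1B: Unit 1B becomes $360.

Unit 1B: $360 · Unit PH1: $1,270 · Unit G2: $150 · Unit 2B: $260 · Unit 3B: $850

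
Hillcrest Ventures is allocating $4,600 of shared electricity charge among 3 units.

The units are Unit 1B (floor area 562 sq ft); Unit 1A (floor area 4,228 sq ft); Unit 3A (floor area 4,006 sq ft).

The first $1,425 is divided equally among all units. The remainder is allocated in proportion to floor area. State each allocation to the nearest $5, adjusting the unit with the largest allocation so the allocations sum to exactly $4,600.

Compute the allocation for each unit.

Equal tier: $1,425 ÷ 3 = $475 apiece.
Remainder $3,175 by floor area (total 8,796): Unit 1B 202.86 → $205; Unit 1A 1,526.14 → $1,525; Unit 3A 1,446.00 → $1,445.
Totals: Unit 1B $475 + $205 = $680; Unit 1A $475 + $1,525 = $2,000; Unit 3A $475 + $1,445 = $1,920.

Unit 1B: $680; Unit 1A: $2,000; Unit 3A: $1,920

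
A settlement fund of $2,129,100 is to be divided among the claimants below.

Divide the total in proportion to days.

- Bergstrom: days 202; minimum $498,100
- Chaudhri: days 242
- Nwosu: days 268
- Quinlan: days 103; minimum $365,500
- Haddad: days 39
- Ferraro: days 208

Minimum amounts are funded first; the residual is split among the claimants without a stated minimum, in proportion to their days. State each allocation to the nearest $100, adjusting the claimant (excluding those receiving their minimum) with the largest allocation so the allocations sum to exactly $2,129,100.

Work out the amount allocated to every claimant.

Bergstrom: $498,100; Chaudhri: $404,600; Nwosu: $448,000; Quinlan: $365,500; Haddad: $65,200; Ferraro: $347,700

Minimums first: Bergstrom $498,100; Quinlan $365,500. Residual $1,265,500.
Residual split over remaining days 757: Chaudhri 404,558.78 → $404,600; Nwosu 448,023.78 → $448,000; Haddad 65,197.49 → $65,200; Ferraro 347,719.95 → $347,700.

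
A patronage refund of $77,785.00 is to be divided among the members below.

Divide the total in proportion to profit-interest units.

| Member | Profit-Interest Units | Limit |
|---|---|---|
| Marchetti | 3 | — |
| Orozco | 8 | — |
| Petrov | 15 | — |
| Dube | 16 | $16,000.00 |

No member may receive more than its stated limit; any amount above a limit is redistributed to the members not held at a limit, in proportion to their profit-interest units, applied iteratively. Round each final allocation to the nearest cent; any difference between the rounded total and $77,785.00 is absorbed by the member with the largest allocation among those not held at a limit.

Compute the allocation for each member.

Marchetti: $7,129.04 · Orozco: $19,010.77 · Petrov: $35,645.19 · Dube: $16,000.00

Total profit-interest units = 42.
Pro-rata shares before constraints: Marchetti 5,556.0714; Orozco 14,816.1905; Petrov 27,780.3571; Dube 29,632.3810.
Held at cap: Dube ($16,000.00); remaining pool $61,785.00 reallocated over remaining profit-interest units 26.
Remaining shares: Marchetti 7,129.0385 → $7,129.04; Orozco 19,010.7692 → $19,010.77; Petrov 35,645.1923 → $35,645.19.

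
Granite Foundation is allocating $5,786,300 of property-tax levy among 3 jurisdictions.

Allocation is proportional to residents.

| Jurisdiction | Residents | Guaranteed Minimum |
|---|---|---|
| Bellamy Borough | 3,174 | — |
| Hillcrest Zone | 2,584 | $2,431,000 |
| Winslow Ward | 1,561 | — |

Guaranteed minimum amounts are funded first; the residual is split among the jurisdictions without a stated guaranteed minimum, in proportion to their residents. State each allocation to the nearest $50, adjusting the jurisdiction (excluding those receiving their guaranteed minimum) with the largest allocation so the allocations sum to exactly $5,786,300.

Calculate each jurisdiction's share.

Bellamy Borough: $2,249,150 · Hillcrest Zone: $2,431,000 · Winslow Ward: $1,106,150

Guaranteed amounts: Hillcrest Zone $2,431,000. Remaining pool $3,355,300.
Remaining pool split over remaining residents 4,735: Bellamy Borough 2,249,149.36 → $2,249,150; Winslow Ward 1,106,150.64 → $1,106,150.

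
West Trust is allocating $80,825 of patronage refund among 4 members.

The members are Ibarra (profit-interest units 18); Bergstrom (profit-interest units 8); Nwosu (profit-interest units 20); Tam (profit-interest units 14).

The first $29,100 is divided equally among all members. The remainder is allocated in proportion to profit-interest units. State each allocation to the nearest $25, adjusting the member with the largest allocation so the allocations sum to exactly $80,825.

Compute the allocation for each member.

Ibarra: $22,800 | Bergstrom: $14,175 | Nwosu: $24,500 | Tam: $19,350

Equal tier: $29,100 ÷ 4 = $7,275 apiece.
Remainder $51,725 by profit-interest units (total 60): Ibarra 15,517.50 → $15,525; Bergstrom 6,896.67 → $6,900; Nwosu 17,241.67 → $17,250; Tam 12,069.17 → $12,075.
Rounding difference −$25 on remainder applied to Nwosu.
Totals: Ibarra $7,275 + $15,525 = $22,800; Bergstrom $7,275 + $6,900 = $14,175; Nwosu $7,275 + $17,225 = $24,500; Tam $7,275 + $12,075 = $19,350.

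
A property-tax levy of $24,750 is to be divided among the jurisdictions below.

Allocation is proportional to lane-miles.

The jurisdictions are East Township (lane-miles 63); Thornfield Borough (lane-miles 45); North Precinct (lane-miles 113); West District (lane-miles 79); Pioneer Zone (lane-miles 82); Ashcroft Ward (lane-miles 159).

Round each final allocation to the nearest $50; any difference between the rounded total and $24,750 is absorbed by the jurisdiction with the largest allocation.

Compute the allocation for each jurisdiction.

Total lane-miles = 541.
Unrounded shares: East Township 63/541 × $24,750 = 2,882.16; Thornfield Borough 45/541 × $24,750 = 2,058.69; North Precinct 113/541 × $24,750 = 5,169.59; West District 79/541 × $24,750 = 3,614.14; Pioneer Zone 82/541 × $24,750 = 3,751.39; Ashcroft Ward 159/541 × $24,750 = 7,274.03.
After rounding ($50): East Township $2,900; Thornfield Borough $2,050; North Precinct $5,150; West District $3,600; Pioneer Zone $3,750; Ashcroft Ward $7,250. Sum = $24,700.
Difference $24,750 − $24,700 = +$50 applied to largest allocation (Ashcroft Ward): Ashcroft Ward becomes $7,300.

East Township: $2,900; Thornfield Borough: $2,050; North Precinct: $5,150; West District: $3,600; Pioneer Zone: $3,750; Ashcroft Ward: $7,300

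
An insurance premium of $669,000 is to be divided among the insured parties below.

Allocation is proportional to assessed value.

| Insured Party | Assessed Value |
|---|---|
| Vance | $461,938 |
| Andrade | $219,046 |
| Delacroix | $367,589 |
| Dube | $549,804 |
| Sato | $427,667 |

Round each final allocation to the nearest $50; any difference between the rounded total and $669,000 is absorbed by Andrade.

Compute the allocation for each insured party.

Total assessed value = 2,026,044.
Pro-rata amounts: Vance 461,938/2,026,044 × $669,000 = 152,531.99; Andrade 219,046/2,026,044 × $669,000 = 72,329.02; Delacroix 367,589/2,026,044 × $669,000 = 121,377.94; Dube 549,804/2,026,044 × $669,000 = 181,545.35; Sato 427,667/2,026,044 × $669,000 = 141,215.70.
At nearest $50: Vance $152,550; Andrade $72,350; Delacroix $121,400; Dube $181,550; Sato $141,200. Sum = $669,050.
Difference $669,000 − $669,050 = −$50 applied to Andrade: Andrade becomes $72,300.

Vance: $152,550; Andrade: $72,300; Delacroix: $121,400; Dube: $181,550; Sato: $141,200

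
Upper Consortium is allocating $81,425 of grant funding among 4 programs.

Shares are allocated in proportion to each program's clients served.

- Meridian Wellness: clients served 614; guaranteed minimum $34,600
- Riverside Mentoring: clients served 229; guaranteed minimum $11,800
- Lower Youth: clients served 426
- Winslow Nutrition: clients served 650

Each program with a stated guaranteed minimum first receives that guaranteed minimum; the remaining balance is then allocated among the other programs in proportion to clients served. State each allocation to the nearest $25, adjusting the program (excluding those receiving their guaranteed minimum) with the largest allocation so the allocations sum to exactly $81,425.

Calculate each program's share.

Meridian Wellness: $34,600 | Riverside Mentoring: $11,800 | Lower Youth: $13,875 | Winslow Nutrition: $21,150

Minimums first: Meridian Wellness $34,600; Riverside Mentoring $11,800. Balance $35,025.
Balance split over remaining clients served 1,076: Lower Youth 13,866.78 → $13,875; Winslow Nutrition 21,158.22 → $21,150.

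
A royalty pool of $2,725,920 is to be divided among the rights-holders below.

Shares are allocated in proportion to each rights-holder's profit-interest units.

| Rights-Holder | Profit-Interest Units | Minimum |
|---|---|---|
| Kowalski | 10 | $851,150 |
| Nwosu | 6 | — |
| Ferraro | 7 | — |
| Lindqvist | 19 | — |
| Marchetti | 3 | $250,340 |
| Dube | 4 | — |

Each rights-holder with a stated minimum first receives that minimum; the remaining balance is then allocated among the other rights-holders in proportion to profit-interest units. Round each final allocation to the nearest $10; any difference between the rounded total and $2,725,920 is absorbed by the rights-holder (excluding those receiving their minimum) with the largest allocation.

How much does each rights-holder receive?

Minimums first: Kowalski $851,150; Marchetti $250,340. Balance $1,624,430.
Balance split over remaining profit-interest units 36: Nwosu 270,738.33 → $270,740; Ferraro 315,861.39 → $315,860; Lindqvist 857,338.06 → $857,340; Dube 180,492.22 → $180,490.

Kowalski: $851,150 · Nwosu: $270,740 · Ferraro: $315,860 · Lindqvist: $857,340 · Marchetti: $250,340 · Dube: $180,490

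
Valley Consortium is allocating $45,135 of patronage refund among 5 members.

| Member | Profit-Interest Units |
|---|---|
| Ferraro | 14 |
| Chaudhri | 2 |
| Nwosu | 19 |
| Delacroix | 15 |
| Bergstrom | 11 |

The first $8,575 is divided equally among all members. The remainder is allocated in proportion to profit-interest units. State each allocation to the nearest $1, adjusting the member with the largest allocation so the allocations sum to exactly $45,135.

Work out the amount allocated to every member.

Equal tier: $8,575 ÷ 5 = $1,715 apiece.
Remainder $36,560 by profit-interest units (total 61): Ferraro 8,390.82 → $8,391; Chaudhri 1,198.69 → $1,199; Nwosu 11,387.54 → $11,388; Delacroix 8,990.16 → $8,990; Bergstrom 6,592.79 → $6,593.
Rounding difference −$1 on remainder applied to Nwosu.
Totals: Ferraro $1,715 + $8,391 = $10,106; Chaudhri $1,715 + $1,199 = $2,914; Nwosu $1,715 + $11,387 = $13,102; Delacroix $1,715 + $8,990 = $10,705; Bergstrom $1,715 + $6,593 = $8,308.

Ferraro: $10,106 · Chaudhri: $2,914 · Nwosu: $13,102 · Delacroix: $10,705 · Bergstrom: $8,308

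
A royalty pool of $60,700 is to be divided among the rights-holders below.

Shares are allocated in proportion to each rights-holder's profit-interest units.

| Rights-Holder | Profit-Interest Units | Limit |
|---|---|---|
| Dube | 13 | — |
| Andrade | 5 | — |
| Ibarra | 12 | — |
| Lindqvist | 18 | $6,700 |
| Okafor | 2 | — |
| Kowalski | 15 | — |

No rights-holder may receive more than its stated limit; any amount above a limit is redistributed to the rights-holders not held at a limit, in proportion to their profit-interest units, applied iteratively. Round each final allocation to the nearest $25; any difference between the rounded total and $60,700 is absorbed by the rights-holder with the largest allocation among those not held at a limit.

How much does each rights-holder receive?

Combined profit-interest units = 65.
Pro-rata shares before constraints: Dube 12,140.00; Andrade 4,669.23; Ibarra 11,206.15; Lindqvist 16,809.23; Okafor 1,867.69; Kowalski 14,007.69.
Capped: Lindqvist ($6,700); residual $54,000 reallocated over remaining profit-interest units 47.
Shares after redistribution: Dube 14,936.17 → $14,925; Andrade 5,744.68 → $5,750; Ibarra 13,787.23 → $13,775; Okafor 2,297.87 → $2,300; Kowalski 17,234.04 → $17,225.
Rounding difference +$25 applied to Kowalski → $17,250.

Dube: $14,925; Andrade: $5,750; Ibarra: $13,775; Lindqvist: $6,700; Okafor: $2,300; Kowalski: $17,250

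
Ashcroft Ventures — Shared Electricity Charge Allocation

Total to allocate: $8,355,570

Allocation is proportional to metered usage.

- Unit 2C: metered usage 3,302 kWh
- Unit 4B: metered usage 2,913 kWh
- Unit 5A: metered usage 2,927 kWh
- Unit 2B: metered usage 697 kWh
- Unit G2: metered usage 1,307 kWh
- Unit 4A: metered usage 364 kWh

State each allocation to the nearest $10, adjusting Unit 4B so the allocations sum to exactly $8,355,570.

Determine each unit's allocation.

Sum of metered usage: 11,510.
Raw shares: Unit 2C 3,302/11,510 × $8,355,570 = 2,397,054.05; Unit 4B 2,913/11,510 × $8,355,570 = 2,114,663.37; Unit 5A 2,927/11,510 × $8,355,570 = 2,124,826.53; Unit 2B 697/11,510 × $8,355,570 = 505,980.22; Unit G2 1,307/11,510 × $8,355,570 = 948,803.65; Unit 4A 364/11,510 × $8,355,570 = 264,242.18.
Rounded to nearest $10: Unit 2C $2,397,050; Unit 4B $2,114,660; Unit 5A $2,124,830; Unit 2B $505,980; Unit G2 $948,800; Unit 4A $264,240. Sum = $8,355,560.
Difference $8,355,570 − $8,355,560 = +$10 applied to Unit 4B: Unit 4B becomes $2,114,670.

Unit 2C: $2,397,050; Unit 4B: $2,114,670; Unit 5A: $2,124,830; Unit 2B: $505,980; Unit G2: $948,800; Unit 4A: $264,240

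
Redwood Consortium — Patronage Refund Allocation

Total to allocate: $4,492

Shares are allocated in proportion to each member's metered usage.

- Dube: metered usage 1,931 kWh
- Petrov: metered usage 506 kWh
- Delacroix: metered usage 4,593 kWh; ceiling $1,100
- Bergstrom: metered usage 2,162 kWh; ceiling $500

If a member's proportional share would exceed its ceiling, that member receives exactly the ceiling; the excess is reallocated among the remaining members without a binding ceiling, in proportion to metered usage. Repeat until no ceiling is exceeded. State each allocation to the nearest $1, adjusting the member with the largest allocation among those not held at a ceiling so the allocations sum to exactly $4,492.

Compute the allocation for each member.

Dube: $2,292 · Petrov: $600 · Delacroix: $1,100 · Bergstrom: $500

Sum of metered usage: 9,192.
Pro-rata shares before constraints: Dube 943.65; Petrov 247.28; Delacroix 2,244.53; Bergstrom 1,056.54.
Cap binds for Delacroix ($1,100), Bergstrom ($500); balance $2,892 reallocated over remaining metered usage 2,437.
Remaining shares: Dube 2,291.53 → $2,292; Petrov 600.47 → $600.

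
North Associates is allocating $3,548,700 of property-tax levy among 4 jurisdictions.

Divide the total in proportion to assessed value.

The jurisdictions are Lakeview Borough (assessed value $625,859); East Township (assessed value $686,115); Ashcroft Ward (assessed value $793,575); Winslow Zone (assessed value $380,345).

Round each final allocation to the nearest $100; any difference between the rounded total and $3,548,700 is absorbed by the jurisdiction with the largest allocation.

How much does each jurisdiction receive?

Lakeview Borough: $893,400 · East Township: $979,500 · Ashcroft Ward: $1,132,800 · Winslow Zone: $543,000

Sum of assessed value: 2,485,894.
Raw shares: Lakeview Borough 625,859/2,485,894 × $3,548,700 = 893,435.45; East Township 686,115/2,485,894 × $3,548,700 = 979,452.99; Ashcroft Ward 793,575/2,485,894 × $3,548,700 = 1,132,855.87; Winslow Zone 380,345/2,485,894 × $3,548,700 = 542,955.69.
At nearest $100: Lakeview Borough $893,400; East Township $979,500; Ashcroft Ward $1,132,900; Winslow Zone $543,000. Sum = $3,548,800.
Difference $3,548,700 − $3,548,800 = −$100 applied to largest allocation (Ashcroft Ward): Ashcroft Ward becomes $1,132,800.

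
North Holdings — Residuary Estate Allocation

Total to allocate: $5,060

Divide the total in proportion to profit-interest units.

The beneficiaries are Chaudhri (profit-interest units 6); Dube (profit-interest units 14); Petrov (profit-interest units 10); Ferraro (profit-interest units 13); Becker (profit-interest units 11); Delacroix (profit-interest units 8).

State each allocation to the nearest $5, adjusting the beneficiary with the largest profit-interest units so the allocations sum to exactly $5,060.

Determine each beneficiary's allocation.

Profit-interest units total: 62.
Unrounded shares: Chaudhri 6/62 × $5,060 = 489.68; Dube 14/62 × $5,060 = 1,142.58; Petrov 10/62 × $5,060 = 816.13; Ferraro 13/62 × $5,060 = 1,060.97; Becker 11/62 × $5,060 = 897.74; Delacroix 8/62 × $5,060 = 652.90.
After rounding ($5): Chaudhri $490; Dube $1,145; Petrov $815; Ferraro $1,060; Becker $900; Delacroix $655. Sum = $5,065.
Difference $5,060 − $5,065 = −$5 applied to largest profit-interest units (Dube): Dube becomes $1,140.

Chaudhri: $490; Dube: $1,140; Petrov: $815; Ferraro: $1,060; Becker: $900; Delacroix: $655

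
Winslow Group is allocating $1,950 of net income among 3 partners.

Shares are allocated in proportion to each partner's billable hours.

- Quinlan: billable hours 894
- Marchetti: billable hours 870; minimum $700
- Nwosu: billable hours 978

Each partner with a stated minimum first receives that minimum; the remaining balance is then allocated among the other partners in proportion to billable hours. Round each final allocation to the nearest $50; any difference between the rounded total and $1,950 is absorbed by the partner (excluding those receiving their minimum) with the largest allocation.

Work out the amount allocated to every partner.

Quinlan: $600 | Marchetti: $700 | Nwosu: $650

Guaranteed amounts: Marchetti $700. Balance $1,250.
Balance split over remaining billable hours 1,872: Quinlan 596.96 → $600; Nwosu 653.04 → $650.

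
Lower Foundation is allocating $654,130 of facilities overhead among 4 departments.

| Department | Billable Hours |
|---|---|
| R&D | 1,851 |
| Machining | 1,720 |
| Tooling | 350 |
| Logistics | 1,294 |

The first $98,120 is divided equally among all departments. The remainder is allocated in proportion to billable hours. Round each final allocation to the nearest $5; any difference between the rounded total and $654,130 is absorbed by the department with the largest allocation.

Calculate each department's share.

R&D: $221,880; Machining: $207,910; Tooling: $61,845; Logistics: $162,495

$98,120 shared equally gives $24,530 per department.
Remainder $556,010 by billable hours (total 5,215): R&D 197,348.90 → $197,350; Machining 183,382.01 → $183,380; Tooling 37,316.11 → $37,315; Logistics 137,962.98 → $137,965.
Totals: R&D $24,530 + $197,350 = $221,880; Machining $24,530 + $183,380 = $207,910; Tooling $24,530 + $37,315 = $61,845; Logistics $24,530 + $137,965 = $162,495.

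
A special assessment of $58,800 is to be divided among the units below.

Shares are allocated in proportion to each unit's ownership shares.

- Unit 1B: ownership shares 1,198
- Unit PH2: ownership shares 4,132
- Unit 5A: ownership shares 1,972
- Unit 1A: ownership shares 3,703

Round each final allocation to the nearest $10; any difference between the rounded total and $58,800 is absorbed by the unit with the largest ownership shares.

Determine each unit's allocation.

Total ownership shares = 11,005.
Unrounded shares: Unit 1B 1,198/11,005 × $58,800 = 6,400.95; Unit PH2 4,132/11,005 × $58,800 = 22,077.38; Unit 5A 1,972/11,005 × $58,800 = 10,536.45; Unit 1A 3,703/11,005 × $58,800 = 19,785.22.
At nearest $10: Unit 1B $6,400; Unit PH2 $22,080; Unit 5A $10,540; Unit 1A $19,790. Sum = $58,810.
Difference $58,800 − $58,810 = −$10 applied to largest ownership shares (Unit PH2): Unit PH2 becomes $22,070.

Unit 1B: $6,400; Unit PH2: $22,070; Unit 5A: $10,540; Unit 1A: $19,790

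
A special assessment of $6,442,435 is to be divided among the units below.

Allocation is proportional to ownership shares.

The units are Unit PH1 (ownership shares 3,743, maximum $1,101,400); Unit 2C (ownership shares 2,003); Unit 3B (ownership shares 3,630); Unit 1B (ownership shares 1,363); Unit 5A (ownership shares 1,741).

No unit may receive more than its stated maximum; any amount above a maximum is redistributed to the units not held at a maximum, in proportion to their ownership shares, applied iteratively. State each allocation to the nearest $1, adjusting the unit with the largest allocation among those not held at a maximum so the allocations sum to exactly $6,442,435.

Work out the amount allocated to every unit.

Sum of ownership shares: 12,480.
Proportional shares (ignoring caps): Unit PH1 1,932,214.28; Unit 2C 1,033,990.17; Unit 3B 1,873,881.33; Unit 1B 703,608.89; Unit 5A 898,740.33.
Held at cap: Unit PH1 ($1,101,400); residual $5,341,035 reallocated over remaining ownership shares 8,737.
Redistributed shares: Unit 2C 1,224,458.41 → $1,224,458; Unit 3B 2,219,063.41 → $2,219,063; Unit 1B 833,218.58 → $833,219; Unit 5A 1,064,294.60 → $1,064,295.

Unit PH1: $1,101,400 | Unit 2C: $1,224,458 | Unit 3B: $2,219,063 | Unit 1B: $833,219 | Unit 5A: $1,064,295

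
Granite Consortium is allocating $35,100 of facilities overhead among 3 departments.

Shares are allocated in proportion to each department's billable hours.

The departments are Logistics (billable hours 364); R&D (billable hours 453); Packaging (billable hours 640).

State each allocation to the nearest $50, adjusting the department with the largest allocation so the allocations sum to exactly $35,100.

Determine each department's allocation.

Logistics: $8,750; R&D: $10,900; Packaging: $15,450

Combined billable hours = 1,457.
Raw shares: Logistics 364/1,457 × $35,100 = 8,768.98; R&D 453/1,457 × $35,100 = 10,913.04; Packaging 640/1,457 × $35,100 = 15,417.98.
After rounding ($50): Logistics $8,750; R&D $10,900; Packaging $15,400. Sum = $35,050.
Difference $35,100 − $35,050 = +$50 applied to largest allocation (Packaging): Packaging becomes $15,450.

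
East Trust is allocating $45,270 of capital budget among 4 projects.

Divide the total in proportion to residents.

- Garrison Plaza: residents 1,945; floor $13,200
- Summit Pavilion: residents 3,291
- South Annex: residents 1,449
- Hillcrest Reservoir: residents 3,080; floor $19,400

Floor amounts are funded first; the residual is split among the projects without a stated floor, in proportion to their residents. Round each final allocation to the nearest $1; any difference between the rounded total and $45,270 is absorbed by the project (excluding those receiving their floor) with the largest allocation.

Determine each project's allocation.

Garrison Plaza: $13,200 | Summit Pavilion: $8,797 | South Annex: $3,873 | Hillcrest Reservoir: $19,400

Minimums first: Garrison Plaza $13,200; Hillcrest Reservoir $19,400. Remaining pool $12,670.
Remaining pool split over remaining residents 4,740: Summit Pavilion 8,796.83 → $8,797; South Annex 3,873.17 → $3,873.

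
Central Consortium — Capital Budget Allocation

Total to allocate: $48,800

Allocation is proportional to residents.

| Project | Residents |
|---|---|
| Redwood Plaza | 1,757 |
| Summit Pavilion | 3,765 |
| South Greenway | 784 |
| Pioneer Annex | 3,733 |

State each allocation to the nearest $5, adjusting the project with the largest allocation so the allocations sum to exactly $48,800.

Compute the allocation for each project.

Combined residents = 10,039.
Unrounded shares: Redwood Plaza 1,757/10,039 × $48,800 = 8,540.85; Summit Pavilion 3,765/10,039 × $48,800 = 18,301.82; South Greenway 784/10,039 × $48,800 = 3,811.06; Pioneer Annex 3,733/10,039 × $48,800 = 18,146.27.
After rounding ($5): Redwood Plaza $8,540; Summit Pavilion $18,300; South Greenway $3,810; Pioneer Annex $18,145. Sum = $48,795.
Difference $48,800 − $48,795 = +$5 applied to largest allocation (Summit Pavilion): Summit Pavilion becomes $18,305.

Redwood Plaza: $8,540 | Summit Pavilion: $18,305 | South Greenway: $3,810 | Pioneer Annex: $18,145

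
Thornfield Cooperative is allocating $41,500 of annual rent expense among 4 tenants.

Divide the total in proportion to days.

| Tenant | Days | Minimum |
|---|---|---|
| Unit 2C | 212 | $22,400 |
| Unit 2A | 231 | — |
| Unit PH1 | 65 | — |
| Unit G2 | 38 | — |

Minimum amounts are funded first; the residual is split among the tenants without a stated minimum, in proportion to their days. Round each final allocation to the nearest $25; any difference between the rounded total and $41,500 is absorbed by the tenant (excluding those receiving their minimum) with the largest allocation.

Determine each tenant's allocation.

Minimums first: Unit 2C $22,400. Remaining pool $19,100.
Remaining pool split over remaining days 334: Unit 2A 13,209.88 → $13,200; Unit PH1 3,717.07 → $3,725; Unit G2 2,173.05 → $2,175.

Unit 2C: $22,400; Unit 2A: $13,200; Unit PH1: $3,725; Unit G2: $2,175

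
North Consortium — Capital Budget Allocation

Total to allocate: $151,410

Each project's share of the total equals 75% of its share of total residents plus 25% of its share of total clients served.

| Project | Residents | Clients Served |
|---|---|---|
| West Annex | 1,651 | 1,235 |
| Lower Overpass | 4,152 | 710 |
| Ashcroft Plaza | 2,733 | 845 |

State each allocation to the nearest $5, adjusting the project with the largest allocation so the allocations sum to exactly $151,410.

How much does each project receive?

West Annex: $38,720; Lower Overpass: $64,870; Ashcroft Plaza: $47,820

Residents total 8,536; clients served total 2,790.
Blended shares (75% residents + 25% clients served): West Annex 0.2557; Lower Overpass 0.4284; Ashcroft Plaza 0.3158.
Unrounded shares: West Annex 38,719.35; Lower Overpass 64,868.28; Ashcroft Plaza 47,822.38.
Rounded to nearest $5: West Annex $38,720; Lower Overpass $64,870; Ashcroft Plaza $47,820. Sum = $151,410.
Sum already equals the total — no adjustment.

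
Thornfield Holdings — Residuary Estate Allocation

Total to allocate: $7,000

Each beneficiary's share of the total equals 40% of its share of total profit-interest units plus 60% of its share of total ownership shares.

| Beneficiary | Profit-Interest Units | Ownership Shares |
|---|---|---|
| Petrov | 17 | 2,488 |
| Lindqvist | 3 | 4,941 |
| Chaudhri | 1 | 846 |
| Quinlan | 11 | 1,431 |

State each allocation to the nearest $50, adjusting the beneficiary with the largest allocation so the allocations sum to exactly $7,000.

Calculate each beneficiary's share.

Profit-interest units total 32; ownership shares total 9,706.
Combined weights (40% profit-interest units + 60% ownership shares): Petrov 0.3663; Lindqvist 0.3429; Chaudhri 0.0648; Quinlan 0.2260.
Pro-rata amounts: Petrov 2,564.11; Lindqvist 2,400.58; Chaudhri 453.58; Quinlan 1,581.73.
After rounding ($50): Petrov $2,550; Lindqvist $2,400; Chaudhri $450; Quinlan $1,600. Sum = $7,000.
Rounded total matches; no reconciliation needed.

Petrov: $2,550; Lindqvist: $2,400; Chaudhri: $450; Quinlan: $1,600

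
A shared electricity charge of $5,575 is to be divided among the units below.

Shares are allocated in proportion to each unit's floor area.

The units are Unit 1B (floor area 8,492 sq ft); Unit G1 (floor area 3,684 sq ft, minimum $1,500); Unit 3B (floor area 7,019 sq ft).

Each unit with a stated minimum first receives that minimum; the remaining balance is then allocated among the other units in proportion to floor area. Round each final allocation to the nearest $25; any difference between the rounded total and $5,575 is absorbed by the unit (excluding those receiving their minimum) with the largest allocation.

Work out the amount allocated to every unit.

Guaranteed amounts: Unit G1 $1,500. Remaining pool $4,075.
Remaining pool split over remaining floor area 15,511: Unit 1B 2,230.99 → $2,225; Unit 3B 1,844.01 → $1,850.

Unit 1B: $2,225 · Unit G1: $1,500 · Unit 3B: $1,850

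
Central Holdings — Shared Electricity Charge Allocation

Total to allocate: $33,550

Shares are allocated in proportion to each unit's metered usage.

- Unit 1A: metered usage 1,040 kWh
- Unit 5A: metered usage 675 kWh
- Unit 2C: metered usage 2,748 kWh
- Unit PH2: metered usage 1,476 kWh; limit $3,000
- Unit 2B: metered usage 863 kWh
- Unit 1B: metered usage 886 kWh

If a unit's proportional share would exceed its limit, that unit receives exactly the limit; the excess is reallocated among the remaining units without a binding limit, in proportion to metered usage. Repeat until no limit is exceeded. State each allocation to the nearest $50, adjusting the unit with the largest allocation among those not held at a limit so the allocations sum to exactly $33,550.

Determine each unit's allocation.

Unit 1A: $5,100 · Unit 5A: $3,300 · Unit 2C: $13,550 · Unit PH2: $3,000 · Unit 2B: $4,250 · Unit 1B: $4,350

Metered usage total: 7,688.
Proportional shares (ignoring caps): Unit 1A 4,538.50; Unit 5A 2,945.66; Unit 2C 11,992.12; Unit PH2 6,441.18; Unit 2B 3,766.08; Unit 1B 3,866.45.
Held at cap: Unit PH2 ($3,000); balance $30,550 reallocated over remaining metered usage 6,212.
Redistributed shares: Unit 1A 5,114.62 → $5,100; Unit 5A 3,319.58 → $3,300; Unit 2C 13,514.39 → $13,500; Unit 2B 4,244.15 → $4,250; Unit 1B 4,357.26 → $4,350.
Rounding difference +$50 applied to Unit 2C → $13,550.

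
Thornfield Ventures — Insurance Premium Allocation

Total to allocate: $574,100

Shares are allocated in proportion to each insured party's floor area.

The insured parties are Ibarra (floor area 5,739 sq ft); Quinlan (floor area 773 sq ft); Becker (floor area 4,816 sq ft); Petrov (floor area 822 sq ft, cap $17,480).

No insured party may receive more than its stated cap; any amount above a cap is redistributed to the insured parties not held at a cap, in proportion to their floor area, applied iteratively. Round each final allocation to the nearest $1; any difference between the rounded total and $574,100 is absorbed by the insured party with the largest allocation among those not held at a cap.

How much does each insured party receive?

Ibarra: $281,995 | Quinlan: $37,983 | Becker: $236,642 | Petrov: $17,480

Sum of floor area: 12,150.
Proportional shares (ignoring caps): Ibarra 271,173.65; Quinlan 36,525.05; Becker 227,560.95; Petrov 38,840.35.
Held at cap: Petrov ($17,480); residual $556,620 reallocated over remaining floor area 11,328.
Remaining shares: Ibarra 281,995.25 → $281,995; Quinlan 37,982.63 → $37,983; Becker 236,642.12 → $236,642.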